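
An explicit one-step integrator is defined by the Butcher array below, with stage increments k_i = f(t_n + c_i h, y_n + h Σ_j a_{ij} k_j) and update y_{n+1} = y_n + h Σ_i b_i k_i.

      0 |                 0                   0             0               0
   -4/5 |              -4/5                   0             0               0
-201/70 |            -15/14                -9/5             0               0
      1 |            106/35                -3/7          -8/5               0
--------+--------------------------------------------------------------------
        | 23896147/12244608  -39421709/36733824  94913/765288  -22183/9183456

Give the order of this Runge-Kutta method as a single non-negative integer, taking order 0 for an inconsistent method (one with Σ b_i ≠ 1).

b = (23896147/12244608, -39421709/36733824, 94913/765288, -22183/9183456)
c = (0, -4/5, -201/70, 1)
Ac = (0, 0, 36/25, 864/175)
Σ b_i: 23896147/12244608·1 + (-39421709/36733824)·1 + 94913/765288·1 + (-22183/9183456)·1 = 1 ✓
b·c: (-39421709/36733824)·(-4/5) + 94913/765288·(-201/70) + (-22183/9183456)·1 = 1/2 ✓
b·c²: (-39421709/36733824)·16/25 + 94913/765288·40401/4900 + (-22183/9183456)·1 = 1/3 ✓
b·Ac: 94913/765288·36/25 + (-22183/9183456)·864/175 = 1/6 ✓
b·c³: (-39421709/36733824)·(-64/125) + 94913/765288·(-8120601/343000) + (-22183/9183456)·1 = -853270441/357134400 ≠ 1/4 ⇒ order 3.
b·(c∘Ac): 94913/765288·(-3618/875) + (-22183/9183456)·864/175 = -2788739/5314500 ≠ 1/8
b·Ac²: 94913/765288·(-144/125) + (-22183/9183456)·(-82482/6125) = -29556073/267850800 ≠ 1/12
b·A²c: (-22183/9183456)·(-288/125) = 22183/3985875 ≠ 1/24

3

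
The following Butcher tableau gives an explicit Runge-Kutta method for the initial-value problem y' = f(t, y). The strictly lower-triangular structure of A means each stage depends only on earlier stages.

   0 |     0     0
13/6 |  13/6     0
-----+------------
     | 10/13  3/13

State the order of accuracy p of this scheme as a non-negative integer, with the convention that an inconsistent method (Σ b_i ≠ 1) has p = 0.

2

b = (10/13, 3/13)
c = (0, 13/6)
Σ b_i: 10/13·1 + 3/13·1 = 1 ✓
b·c: 3/13·13/6 = 1/2 ✓; 2 stages ⇒ order 2.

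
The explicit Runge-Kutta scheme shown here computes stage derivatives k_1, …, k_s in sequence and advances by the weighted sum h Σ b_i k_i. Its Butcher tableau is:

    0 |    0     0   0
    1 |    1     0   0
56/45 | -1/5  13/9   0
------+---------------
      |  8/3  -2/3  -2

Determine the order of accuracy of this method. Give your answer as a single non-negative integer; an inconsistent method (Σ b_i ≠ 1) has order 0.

0

b = (8/3, -2/3, -2)
c = (0, 1, 56/45)
Ac = (0, 0, 13/9)
Σ b_i: 8/3·1 + (-2/3)·1 + (-2)·1 = 0 ≠ 1 ⇒ order 0.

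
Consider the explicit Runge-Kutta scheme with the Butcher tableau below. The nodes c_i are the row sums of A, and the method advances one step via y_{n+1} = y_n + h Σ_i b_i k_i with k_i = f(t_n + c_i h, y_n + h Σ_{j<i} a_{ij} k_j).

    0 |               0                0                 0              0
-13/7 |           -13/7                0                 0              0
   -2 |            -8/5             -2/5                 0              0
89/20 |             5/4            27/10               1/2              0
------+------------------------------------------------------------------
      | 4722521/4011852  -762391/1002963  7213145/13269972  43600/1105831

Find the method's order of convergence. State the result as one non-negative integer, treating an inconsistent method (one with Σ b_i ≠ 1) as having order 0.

3

b = (4722521/4011852, -762391/1002963, 7213145/13269972, 43600/1105831)
c = (0, -13/7, -2, 89/20)
Ac = (0, 0, 26/35, -421/70)
Σ b_i: 4722521/4011852·1 + (-762391/1002963)·1 + 7213145/13269972·1 + 43600/1105831·1 = 1 ✓
b·c: (-762391/1002963)·(-13/7) + 7213145/13269972·(-2) + 43600/1105831·89/20 = 1/2 ✓
b·c²: (-762391/1002963)·169/49 + 7213145/13269972·4 + 43600/1105831·7921/400 = 1/3 ✓
b·Ac: 7213145/13269972·26/35 + 43600/1105831·(-421/70) = 1/6 ✓
b·c³: (-762391/1002963)·(-2197/343) + 7213145/13269972·(-8) + 43600/1105831·704969/8000 = 14382469/3600380 ≠ 1/4 ⇒ order 3.
b·(c∘Ac): 7213145/13269972·(-52/35) + 43600/1105831·(-37469/1400) = -1006021/540057 ≠ 1/8
b·Ac²: 7213145/13269972·(-338/245) + 43600/1105831·5543/490 = -14114203/46444902 ≠ 1/12
b·A²c: 43600/1105831·13/35 = 113360/7740817 ≠ 1/24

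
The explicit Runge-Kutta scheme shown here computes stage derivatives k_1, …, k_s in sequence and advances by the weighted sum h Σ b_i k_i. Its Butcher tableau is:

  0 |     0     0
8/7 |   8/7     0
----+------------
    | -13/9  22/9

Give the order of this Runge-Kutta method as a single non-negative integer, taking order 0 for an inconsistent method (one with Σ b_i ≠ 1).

1

b = (-13/9, 22/9)
c = (0, 8/7)
Σ b_i: (-13/9)·1 + 22/9·1 = 1 ✓
b·c: 22/9·8/7 = 176/63 ≠ 1/2 ⇒ order 1.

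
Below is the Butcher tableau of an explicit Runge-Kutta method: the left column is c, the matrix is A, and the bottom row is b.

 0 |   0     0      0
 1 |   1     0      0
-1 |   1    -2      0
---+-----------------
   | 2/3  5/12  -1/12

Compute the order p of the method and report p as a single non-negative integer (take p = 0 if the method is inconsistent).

b = (2/3, 5/12, -1/12)
c = (0, 1, -1)
Ac = (0, 0, -2)
Σ b_i: 2/3·1 + 5/12·1 + (-1/12)·1 = 1 ✓
b·c: 5/12·1 + (-1/12)·(-1) = 1/2 ✓
b·c²: 5/12·1 + (-1/12)·1 = 1/3 ✓
b·Ac: (-1/12)·(-2) = 1/6 ✓; 3 stages ⇒ order 3.

3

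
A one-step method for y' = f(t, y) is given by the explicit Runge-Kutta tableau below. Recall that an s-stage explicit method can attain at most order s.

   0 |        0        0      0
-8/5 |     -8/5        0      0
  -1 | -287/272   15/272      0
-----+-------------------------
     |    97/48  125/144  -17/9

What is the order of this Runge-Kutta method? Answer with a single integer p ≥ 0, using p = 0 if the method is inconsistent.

3

b = (97/48, 125/144, -17/9)
c = (0, -8/5, -1)
Ac = (0, 0, -3/34)
Σ b_i: 97/48·1 + 125/144·1 + (-17/9)·1 = 1 ✓
b·c: 125/144·(-8/5) + (-17/9)·(-1) = 1/2 ✓
b·c²: 125/144·64/25 + (-17/9)·1 = 1/3 ✓
b·Ac: (-17/9)·(-3/34) = 1/6 ✓; 3 stages ⇒ order 3.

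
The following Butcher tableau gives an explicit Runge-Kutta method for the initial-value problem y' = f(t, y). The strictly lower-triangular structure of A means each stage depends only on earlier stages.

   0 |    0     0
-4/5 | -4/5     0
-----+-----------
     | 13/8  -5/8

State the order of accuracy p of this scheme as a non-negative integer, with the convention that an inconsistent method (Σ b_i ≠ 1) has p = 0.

b = (13/8, -5/8)
c = (0, -4/5)
Σ b_i: 13/8·1 + (-5/8)·1 = 1 ✓
b·c: (-5/8)·(-4/5) = 1/2 ✓; 2 stages ⇒ order 2.

2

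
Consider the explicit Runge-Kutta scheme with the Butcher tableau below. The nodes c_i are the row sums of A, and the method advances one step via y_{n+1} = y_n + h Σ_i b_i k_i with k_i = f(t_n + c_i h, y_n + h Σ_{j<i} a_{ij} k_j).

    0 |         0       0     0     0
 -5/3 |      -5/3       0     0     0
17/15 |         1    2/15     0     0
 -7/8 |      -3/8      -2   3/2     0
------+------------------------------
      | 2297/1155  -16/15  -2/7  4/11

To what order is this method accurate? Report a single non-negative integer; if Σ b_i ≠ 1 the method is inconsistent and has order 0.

1

b = (2297/1155, -16/15, -2/7, 4/11)
c = (0, -5/3, 17/15, -7/8)
Ac = (0, 0, -2/9, 151/30)
Σ b_i: 2297/1155·1 + (-16/15)·1 + (-2/7)·1 + 4/11·1 = 1 ✓
b·c: (-16/15)·(-5/3) + (-2/7)·17/15 + 4/11·(-7/8) = 7871/6930 ≠ 1/2 ⇒ order 1.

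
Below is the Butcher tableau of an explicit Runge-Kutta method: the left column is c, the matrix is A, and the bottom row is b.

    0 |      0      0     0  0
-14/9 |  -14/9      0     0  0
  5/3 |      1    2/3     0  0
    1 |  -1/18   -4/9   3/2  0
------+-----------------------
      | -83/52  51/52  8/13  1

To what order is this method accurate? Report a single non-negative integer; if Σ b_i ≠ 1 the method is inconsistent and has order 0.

b = (-83/52, 51/52, 8/13, 1)
c = (0, -14/9, 5/3, 1)
Ac = (0, 0, -28/27, 517/162)
Σ b_i: (-83/52)·1 + 51/52·1 + 8/13·1 + 1·1 = 1 ✓
b·c: 51/52·(-14/9) + 8/13·5/3 + 1·1 = 1/2 ✓
b·c²: 51/52·196/81 + 8/13·25/9 + 1·1 = 1784/351 ≠ 1/3 ⇒ order 2.
b·Ac: 8/13·(-28/27) + 1·517/162 = 5377/2106 ≠ 1/6

2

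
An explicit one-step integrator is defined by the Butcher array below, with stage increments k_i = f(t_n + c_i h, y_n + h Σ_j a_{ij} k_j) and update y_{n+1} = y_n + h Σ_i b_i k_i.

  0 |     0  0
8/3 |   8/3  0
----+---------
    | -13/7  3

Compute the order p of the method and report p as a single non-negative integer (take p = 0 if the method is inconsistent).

b = (-13/7, 3)
c = (0, 8/3)
Σ b_i: (-13/7)·1 + 3·1 = 8/7 ≠ 1 ⇒ order 0.

0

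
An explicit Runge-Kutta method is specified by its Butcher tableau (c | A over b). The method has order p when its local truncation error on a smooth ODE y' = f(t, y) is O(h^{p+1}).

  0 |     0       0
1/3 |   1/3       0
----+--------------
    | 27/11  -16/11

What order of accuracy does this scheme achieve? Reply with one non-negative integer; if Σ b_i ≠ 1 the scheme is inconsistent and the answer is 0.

b = (27/11, -16/11)
c = (0, 1/3)
Σ b_i: 27/11·1 + (-16/11)·1 = 1 ✓
b·c: (-16/11)·1/3 = -16/33 ≠ 1/2 ⇒ order 1.

1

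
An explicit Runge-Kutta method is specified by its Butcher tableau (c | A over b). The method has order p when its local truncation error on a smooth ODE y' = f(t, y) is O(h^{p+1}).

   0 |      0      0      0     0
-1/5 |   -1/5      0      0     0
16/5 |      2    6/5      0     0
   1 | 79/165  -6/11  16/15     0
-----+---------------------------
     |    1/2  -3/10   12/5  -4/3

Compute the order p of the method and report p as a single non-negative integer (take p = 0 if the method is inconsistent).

0

b = (1/2, -3/10, 12/5, -4/3)
c = (0, -1/5, 16/5, 1)
Ac = (0, 0, -6/25, 2906/825)
Σ b_i: 1/2·1 + (-3/10)·1 + 12/5·1 + (-4/3)·1 = 19/15 ≠ 1 ⇒ order 0.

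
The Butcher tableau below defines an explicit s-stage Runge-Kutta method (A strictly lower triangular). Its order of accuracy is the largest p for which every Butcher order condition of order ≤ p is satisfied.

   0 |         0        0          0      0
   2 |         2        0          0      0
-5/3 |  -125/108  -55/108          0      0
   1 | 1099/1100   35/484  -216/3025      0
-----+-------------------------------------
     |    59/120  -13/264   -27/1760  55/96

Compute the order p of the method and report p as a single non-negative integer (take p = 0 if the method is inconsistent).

4

b = (59/120, -13/264, -27/1760, 55/96)
c = (0, 2, -5/3, 1)
Ac = (0, 0, -55/54, 29/110)
Σ b_i: 59/120·1 + (-13/264)·1 + (-27/1760)·1 + 55/96·1 = 1 ✓
b·c: (-13/264)·2 + (-27/1760)·(-5/3) + 55/96·1 = 1/2 ✓
b·c²: (-13/264)·4 + (-27/1760)·25/9 + 55/96·1 = 1/3 ✓
b·Ac: (-27/1760)·(-55/54) + 55/96·29/110 = 1/6 ✓
b·c³: (-13/264)·8 + (-27/1760)·(-125/27) + 55/96·1 = 1/4 ✓
b·(c∘Ac): (-27/1760)·275/162 + 55/96·29/110 = 1/8 ✓
b·Ac²: (-27/1760)·(-55/27) + 55/96·1/11 = 1/12 ✓
b·A²c: 55/96·4/55 = 1/24 ✓; 4 stages ⇒ order 4.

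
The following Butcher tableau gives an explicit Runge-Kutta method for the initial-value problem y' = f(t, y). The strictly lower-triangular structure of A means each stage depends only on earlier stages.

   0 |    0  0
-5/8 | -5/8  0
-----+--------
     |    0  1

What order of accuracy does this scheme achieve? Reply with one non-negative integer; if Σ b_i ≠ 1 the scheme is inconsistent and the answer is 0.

b = (0, 1)
c = (0, -5/8)
Σ b_i: 1·1 = 1 ✓
b·c: 1·(-5/8) = -5/8 ≠ 1/2 ⇒ order 1.

1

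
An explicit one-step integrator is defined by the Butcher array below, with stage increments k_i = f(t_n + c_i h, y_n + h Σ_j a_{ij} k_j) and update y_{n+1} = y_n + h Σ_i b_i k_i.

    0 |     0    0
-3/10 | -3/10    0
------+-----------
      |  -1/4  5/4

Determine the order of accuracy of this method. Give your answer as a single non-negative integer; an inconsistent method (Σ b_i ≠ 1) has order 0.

b = (-1/4, 5/4)
c = (0, -3/10)
Σ b_i: (-1/4)·1 + 5/4·1 = 1 ✓
b·c: 5/4·(-3/10) = -3/8 ≠ 1/2 ⇒ order 1.

1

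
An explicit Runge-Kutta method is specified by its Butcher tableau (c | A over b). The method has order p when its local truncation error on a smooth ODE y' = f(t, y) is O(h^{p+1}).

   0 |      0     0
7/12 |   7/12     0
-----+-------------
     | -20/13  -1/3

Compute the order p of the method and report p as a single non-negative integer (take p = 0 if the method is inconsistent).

0

b = (-20/13, -1/3)
c = (0, 7/12)
Σ b_i: (-20/13)·1 + (-1/3)·1 = -73/39 ≠ 1 ⇒ order 0.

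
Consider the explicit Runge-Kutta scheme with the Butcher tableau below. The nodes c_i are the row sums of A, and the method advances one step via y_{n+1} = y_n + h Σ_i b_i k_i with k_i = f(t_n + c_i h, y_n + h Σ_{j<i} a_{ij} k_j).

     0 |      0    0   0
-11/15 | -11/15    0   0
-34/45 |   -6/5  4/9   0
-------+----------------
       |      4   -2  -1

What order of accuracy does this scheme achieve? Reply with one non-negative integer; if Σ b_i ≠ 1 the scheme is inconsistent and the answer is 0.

b = (4, -2, -1)
c = (0, -11/15, -34/45)
Ac = (0, 0, -44/135)
Σ b_i: 4·1 + (-2)·1 + (-1)·1 = 1 ✓
b·c: (-2)·(-11/15) + (-1)·(-34/45) = 20/9 ≠ 1/2 ⇒ order 1.

1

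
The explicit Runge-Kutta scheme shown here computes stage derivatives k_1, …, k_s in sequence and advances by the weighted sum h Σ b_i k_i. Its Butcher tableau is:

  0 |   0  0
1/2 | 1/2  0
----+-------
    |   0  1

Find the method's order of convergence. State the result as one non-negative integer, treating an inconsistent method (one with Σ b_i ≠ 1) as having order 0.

b = (0, 1)
c = (0, 1/2)
Σ b_i: 1·1 = 1 ✓
b·c: 1·1/2 = 1/2 ✓; 2 stages ⇒ order 2.

2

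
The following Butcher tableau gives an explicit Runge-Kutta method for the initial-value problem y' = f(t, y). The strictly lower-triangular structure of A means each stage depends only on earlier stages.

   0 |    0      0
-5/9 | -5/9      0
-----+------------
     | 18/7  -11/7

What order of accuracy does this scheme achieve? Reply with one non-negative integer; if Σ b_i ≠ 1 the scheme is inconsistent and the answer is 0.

1

b = (18/7, -11/7)
c = (0, -5/9)
Σ b_i: 18/7·1 + (-11/7)·1 = 1 ✓
b·c: (-11/7)·(-5/9) = 55/63 ≠ 1/2 ⇒ order 1.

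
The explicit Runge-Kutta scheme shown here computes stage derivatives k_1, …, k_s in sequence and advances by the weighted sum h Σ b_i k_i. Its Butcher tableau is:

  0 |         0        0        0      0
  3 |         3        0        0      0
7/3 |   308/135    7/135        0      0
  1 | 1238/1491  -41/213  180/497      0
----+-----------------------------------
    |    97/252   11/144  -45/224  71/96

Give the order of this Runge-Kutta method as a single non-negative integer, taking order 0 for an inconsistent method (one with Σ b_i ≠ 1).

b = (97/252, 11/144, -45/224, 71/96)
c = (0, 3, 7/3, 1)
Ac = (0, 0, 7/45, 19/71)
Σ b_i: 97/252·1 + 11/144·1 + (-45/224)·1 + 71/96·1 = 1 ✓
b·c: 11/144·3 + (-45/224)·7/3 + 71/96·1 = 1/2 ✓
b·c²: 11/144·9 + (-45/224)·49/9 + 71/96·1 = 1/3 ✓
b·Ac: (-45/224)·7/45 + 71/96·19/71 = 1/6 ✓
b·c³: 11/144·27 + (-45/224)·343/27 + 71/96·1 = 1/4 ✓
b·(c∘Ac): (-45/224)·49/135 + 71/96·19/71 = 1/8 ✓
b·Ac²: (-45/224)·7/15 + 71/96·17/71 = 1/12 ✓
b·A²c: 71/96·4/71 = 1/24 ✓; 4 stages ⇒ order 4.

4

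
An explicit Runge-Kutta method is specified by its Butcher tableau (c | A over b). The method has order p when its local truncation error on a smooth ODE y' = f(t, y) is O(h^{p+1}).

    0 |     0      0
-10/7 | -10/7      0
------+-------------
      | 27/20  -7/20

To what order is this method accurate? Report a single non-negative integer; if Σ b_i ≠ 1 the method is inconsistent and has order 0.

2

b = (27/20, -7/20)
c = (0, -10/7)
Σ b_i: 27/20·1 + (-7/20)·1 = 1 ✓
b·c: (-7/20)·(-10/7) = 1/2 ✓; 2 stages ⇒ order 2.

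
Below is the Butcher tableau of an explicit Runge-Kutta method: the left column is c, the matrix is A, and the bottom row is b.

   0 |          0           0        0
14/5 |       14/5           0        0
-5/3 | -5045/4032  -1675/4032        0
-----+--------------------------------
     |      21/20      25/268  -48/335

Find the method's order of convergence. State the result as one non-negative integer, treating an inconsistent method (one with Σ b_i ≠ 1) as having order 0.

b = (21/20, 25/268, -48/335)
c = (0, 14/5, -5/3)
Ac = (0, 0, -335/288)
Σ b_i: 21/20·1 + 25/268·1 + (-48/335)·1 = 1 ✓
b·c: 25/268·14/5 + (-48/335)·(-5/3) = 1/2 ✓
b·c²: 25/268·196/25 + (-48/335)·25/9 = 1/3 ✓
b·Ac: (-48/335)·(-335/288) = 1/6 ✓; 3 stages ⇒ order 3.

3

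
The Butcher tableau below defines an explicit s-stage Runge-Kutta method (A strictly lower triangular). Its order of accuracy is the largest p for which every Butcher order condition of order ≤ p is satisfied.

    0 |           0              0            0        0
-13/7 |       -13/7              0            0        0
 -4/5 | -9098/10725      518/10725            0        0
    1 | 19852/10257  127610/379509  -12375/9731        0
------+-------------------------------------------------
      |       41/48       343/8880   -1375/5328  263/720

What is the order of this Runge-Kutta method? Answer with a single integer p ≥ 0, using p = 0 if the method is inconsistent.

b = (41/48, 343/8880, -1375/5328, 263/720)
c = (0, -13/7, -4/5, 1)
Ac = (0, 0, -74/825, 310/789)
Σ b_i: 41/48·1 + 343/8880·1 + (-1375/5328)·1 + 263/720·1 = 1 ✓
b·c: 343/8880·(-13/7) + (-1375/5328)·(-4/5) + 263/720·1 = 1/2 ✓
b·c²: 343/8880·169/49 + (-1375/5328)·16/25 + 263/720·1 = 1/3 ✓
b·Ac: (-1375/5328)·(-74/825) + 263/720·310/789 = 1/6 ✓
b·c³: 343/8880·(-2197/343) + (-1375/5328)·(-64/125) + 263/720·1 = 1/4 ✓
b·(c∘Ac): (-1375/5328)·296/4125 + 263/720·310/789 = 1/8 ✓
b·Ac²: (-1375/5328)·962/5775 + 263/720·1910/5523 = 1/12 ✓
b·A²c: 263/720·30/263 = 1/24 ✓; 4 stages ⇒ order 4.

4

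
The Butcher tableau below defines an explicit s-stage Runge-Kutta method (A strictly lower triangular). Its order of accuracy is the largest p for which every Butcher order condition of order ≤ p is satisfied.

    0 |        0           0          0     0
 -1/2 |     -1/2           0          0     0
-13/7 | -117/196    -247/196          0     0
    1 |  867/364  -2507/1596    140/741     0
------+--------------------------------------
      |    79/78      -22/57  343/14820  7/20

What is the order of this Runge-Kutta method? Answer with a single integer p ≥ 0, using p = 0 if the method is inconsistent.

b = (79/78, -22/57, 343/14820, 7/20)
c = (0, -1/2, -13/7, 1)
Ac = (0, 0, 247/392, 73/168)
Σ b_i: 79/78·1 + (-22/57)·1 + 343/14820·1 + 7/20·1 = 1 ✓
b·c: (-22/57)·(-1/2) + 343/14820·(-13/7) + 7/20·1 = 1/2 ✓
b·c²: (-22/57)·1/4 + 343/14820·169/49 + 7/20·1 = 1/3 ✓
b·Ac: 343/14820·247/392 + 7/20·73/168 = 1/6 ✓
b·c³: (-22/57)·(-1/8) + 343/14820·(-2197/343) + 7/20·1 = 1/4 ✓
b·(c∘Ac): 343/14820·(-3211/2744) + 7/20·73/168 = 1/8 ✓
b·Ac²: 343/14820·(-247/784) + 7/20·29/112 = 1/12 ✓
b·A²c: 7/20·5/42 = 1/24 ✓; 4 stages ⇒ order 4.

4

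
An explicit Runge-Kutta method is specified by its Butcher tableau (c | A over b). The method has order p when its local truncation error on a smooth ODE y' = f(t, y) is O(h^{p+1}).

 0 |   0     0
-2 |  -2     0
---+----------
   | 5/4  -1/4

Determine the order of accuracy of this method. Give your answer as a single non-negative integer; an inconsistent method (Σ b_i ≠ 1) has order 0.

2

b = (5/4, -1/4)
c = (0, -2)
Σ b_i: 5/4·1 + (-1/4)·1 = 1 ✓
b·c: (-1/4)·(-2) = 1/2 ✓; 2 stages ⇒ order 2.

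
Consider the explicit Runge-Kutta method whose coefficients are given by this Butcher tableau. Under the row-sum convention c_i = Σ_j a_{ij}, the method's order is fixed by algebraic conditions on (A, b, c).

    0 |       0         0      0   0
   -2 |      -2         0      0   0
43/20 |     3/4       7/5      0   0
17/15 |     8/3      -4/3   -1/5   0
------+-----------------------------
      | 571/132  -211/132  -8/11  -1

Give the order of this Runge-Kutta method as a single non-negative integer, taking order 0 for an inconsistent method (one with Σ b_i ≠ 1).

2

b = (571/132, -211/132, -8/11, -1)
c = (0, -2, 43/20, 17/15)
Ac = (0, 0, -14/5, 671/300)
Σ b_i: 571/132·1 + (-211/132)·1 + (-8/11)·1 + (-1)·1 = 1 ✓
b·c: (-211/132)·(-2) + (-8/11)·43/20 + (-1)·17/15 = 1/2 ✓
b·c²: (-211/132)·4 + (-8/11)·1849/400 + (-1)·289/225 = -54649/4950 ≠ 1/3 ⇒ order 2.
b·Ac: (-8/11)·(-14/5) + (-1)·671/300 = -661/3300 ≠ 1/6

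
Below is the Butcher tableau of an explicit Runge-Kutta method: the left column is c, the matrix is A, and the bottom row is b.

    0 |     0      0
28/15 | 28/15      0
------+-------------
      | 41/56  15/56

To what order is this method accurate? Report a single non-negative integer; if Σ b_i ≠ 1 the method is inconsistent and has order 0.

b = (41/56, 15/56)
c = (0, 28/15)
Σ b_i: 41/56·1 + 15/56·1 = 1 ✓
b·c: 15/56·28/15 = 1/2 ✓; 2 stages ⇒ order 2.

2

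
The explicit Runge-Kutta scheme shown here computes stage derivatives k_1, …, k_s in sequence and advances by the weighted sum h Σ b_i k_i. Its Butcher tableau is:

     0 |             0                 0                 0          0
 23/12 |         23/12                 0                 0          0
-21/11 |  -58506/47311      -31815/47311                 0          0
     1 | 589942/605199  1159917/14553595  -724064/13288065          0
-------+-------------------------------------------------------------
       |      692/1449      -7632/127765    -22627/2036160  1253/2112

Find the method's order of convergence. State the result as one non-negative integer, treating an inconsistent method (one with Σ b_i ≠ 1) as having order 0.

4

b = (692/1449, -7632/127765, -22627/2036160, 1253/2112)
c = (0, 23/12, -21/11, 1)
Ac = (0, 0, -10605/8228, 1287/5012)
Σ b_i: 692/1449·1 + (-7632/127765)·1 + (-22627/2036160)·1 + 1253/2112·1 = 1 ✓
b·c: (-7632/127765)·23/12 + (-22627/2036160)·(-21/11) + 1253/2112·1 = 1/2 ✓
b·c²: (-7632/127765)·529/144 + (-22627/2036160)·441/121 + 1253/2112·1 = 1/3 ✓
b·Ac: (-22627/2036160)·(-10605/8228) + 1253/2112·1287/5012 = 1/6 ✓
b·c³: (-7632/127765)·12167/1728 + (-22627/2036160)·(-9261/1331) + 1253/2112·1 = 1/4 ✓
b·(c∘Ac): (-22627/2036160)·222705/90508 + 1253/2112·1287/5012 = 1/8 ✓
b·Ac²: (-22627/2036160)·(-81305/32912) + 1253/2112·5665/60144 = 1/12 ✓
b·A²c: 1253/2112·88/1253 = 1/24 ✓; 4 stages ⇒ order 4.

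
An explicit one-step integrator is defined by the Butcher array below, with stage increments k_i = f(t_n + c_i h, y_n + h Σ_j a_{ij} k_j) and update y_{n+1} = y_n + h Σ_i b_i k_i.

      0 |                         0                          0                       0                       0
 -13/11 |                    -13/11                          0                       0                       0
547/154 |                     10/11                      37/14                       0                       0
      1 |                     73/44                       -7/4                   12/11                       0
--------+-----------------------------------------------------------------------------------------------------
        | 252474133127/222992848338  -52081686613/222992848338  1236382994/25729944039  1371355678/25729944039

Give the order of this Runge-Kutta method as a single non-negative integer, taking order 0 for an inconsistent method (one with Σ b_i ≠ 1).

b = (252474133127/222992848338, -52081686613/222992848338, 1236382994/25729944039, 1371355678/25729944039)
c = (0, -13/11, 547/154, 1)
Ac = (0, 0, -481/154, 20135/3388)
Σ b_i: 252474133127/222992848338·1 + (-52081686613/222992848338)·1 + 1236382994/25729944039·1 + 1371355678/25729944039·1 = 1 ✓
b·c: (-52081686613/222992848338)·(-13/11) + 1236382994/25729944039·547/154 + 1371355678/25729944039·1 = 1/2 ✓
b·c²: (-52081686613/222992848338)·169/121 + 1236382994/25729944039·299209/23716 + 1371355678/25729944039·1 = 1/3 ✓
b·Ac: 1236382994/25729944039·(-481/154) + 1371355678/25729944039·20135/3388 = 1/6 ✓
b·c³: (-52081686613/222992848338)·(-2197/1331) + 1236382994/25729944039·163667323/3652264 + 1371355678/25729944039·1 = 75322287365309/29057683468044 ≠ 1/4 ⇒ order 3.
b·(c∘Ac): 1236382994/25729944039·(-263107/23716) + 1371355678/25729944039·20135/3388 = -20410527886/94343128143 ≠ 1/8
b·Ac²: 1236382994/25729944039·6253/1694 + 1371355678/25729944039·2952871/260876 = 1031095287863/1320803794002 ≠ 1/12
b·A²c: 1371355678/25729944039·(-2886/847) = -1557549188/8576648013 ≠ 1/24

3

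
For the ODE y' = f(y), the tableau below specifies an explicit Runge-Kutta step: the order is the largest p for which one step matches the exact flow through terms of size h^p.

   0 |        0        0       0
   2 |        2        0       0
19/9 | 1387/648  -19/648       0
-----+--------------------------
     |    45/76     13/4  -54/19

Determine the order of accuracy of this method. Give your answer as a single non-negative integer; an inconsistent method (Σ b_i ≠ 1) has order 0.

3

b = (45/76, 13/4, -54/19)
c = (0, 2, 19/9)
Ac = (0, 0, -19/324)
Σ b_i: 45/76·1 + 13/4·1 + (-54/19)·1 = 1 ✓
b·c: 13/4·2 + (-54/19)·19/9 = 1/2 ✓
b·c²: 13/4·4 + (-54/19)·361/81 = 1/3 ✓
b·Ac: (-54/19)·(-19/324) = 1/6 ✓; 3 stages ⇒ order 3.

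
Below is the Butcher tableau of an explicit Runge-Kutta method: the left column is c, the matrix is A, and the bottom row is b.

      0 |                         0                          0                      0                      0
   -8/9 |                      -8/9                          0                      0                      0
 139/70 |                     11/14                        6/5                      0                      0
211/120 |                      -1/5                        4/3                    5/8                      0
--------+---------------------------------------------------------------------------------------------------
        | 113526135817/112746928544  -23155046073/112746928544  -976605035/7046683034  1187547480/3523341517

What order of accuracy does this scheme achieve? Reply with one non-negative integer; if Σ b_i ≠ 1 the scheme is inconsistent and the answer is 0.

3

b = (113526135817/112746928544, -23155046073/112746928544, -976605035/7046683034, 1187547480/3523341517)
c = (0, -8/9, 139/70, 211/120)
Ac = (0, 0, -16/15, 169/3024)
Σ b_i: 113526135817/112746928544·1 + (-23155046073/112746928544)·1 + (-976605035/7046683034)·1 + 1187547480/3523341517·1 = 1 ✓
b·c: (-23155046073/112746928544)·(-8/9) + (-976605035/7046683034)·139/70 + 1187547480/3523341517·211/120 = 1/2 ✓
b·c²: (-23155046073/112746928544)·64/81 + (-976605035/7046683034)·19321/4900 + 1187547480/3523341517·44521/14400 = 1/3 ✓
b·Ac: (-976605035/7046683034)·(-16/15) + 1187547480/3523341517·169/3024 = 1/6 ✓
b·c³: (-23155046073/112746928544)·(-512/729) + (-976605035/7046683034)·2685619/343000 + 1187547480/3523341517·9393931/1728000 = 135681001388449/152208353534400 ≠ 1/4 ⇒ order 3.
b·(c∘Ac): (-976605035/7046683034)·(-1112/525) + 1187547480/3523341517·35659/362880 = 276232210381/845601964080 ≠ 1/8
b·Ac²: (-976605035/7046683034)·128/135 + 1187547480/3523341517·6702043/1905120 = 2808315817163/2663646186852 ≠ 1/12
b·A²c: 1187547480/3523341517·(-2/3) = -791698320/3523341517 ≠ 1/24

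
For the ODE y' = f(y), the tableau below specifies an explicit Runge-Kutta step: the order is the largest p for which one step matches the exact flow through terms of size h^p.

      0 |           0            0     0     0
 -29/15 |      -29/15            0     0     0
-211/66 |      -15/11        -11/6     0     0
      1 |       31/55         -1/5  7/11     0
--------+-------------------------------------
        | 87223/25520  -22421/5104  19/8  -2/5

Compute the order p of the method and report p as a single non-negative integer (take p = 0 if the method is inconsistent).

b = (87223/25520, -22421/5104, 19/8, -2/5)
c = (0, -29/15, -211/66, 1)
Ac = (0, 0, 319/90, -9969/6050)
Σ b_i: 87223/25520·1 + (-22421/5104)·1 + 19/8·1 + (-2/5)·1 = 1 ✓
b·c: (-22421/5104)·(-29/15) + 19/8·(-211/66) + (-2/5)·1 = 1/2 ✓
b·c²: (-22421/5104)·841/225 + 19/8·44521/4356 + (-2/5)·1 = 2164799/290400 ≠ 1/3 ⇒ order 2.
b·Ac: 19/8·319/90 + (-2/5)·(-9969/6050) = 19770061/2178000 ≠ 1/6

2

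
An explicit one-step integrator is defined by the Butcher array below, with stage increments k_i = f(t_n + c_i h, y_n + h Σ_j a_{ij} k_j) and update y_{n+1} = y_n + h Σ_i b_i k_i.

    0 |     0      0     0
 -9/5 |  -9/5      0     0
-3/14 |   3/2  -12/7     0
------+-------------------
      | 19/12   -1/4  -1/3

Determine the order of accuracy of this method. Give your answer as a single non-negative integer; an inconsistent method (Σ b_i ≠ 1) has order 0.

1

b = (19/12, -1/4, -1/3)
c = (0, -9/5, -3/14)
Ac = (0, 0, 108/35)
Σ b_i: 19/12·1 + (-1/4)·1 + (-1/3)·1 = 1 ✓
b·c: (-1/4)·(-9/5) + (-1/3)·(-3/14) = 73/140 ≠ 1/2 ⇒ order 1.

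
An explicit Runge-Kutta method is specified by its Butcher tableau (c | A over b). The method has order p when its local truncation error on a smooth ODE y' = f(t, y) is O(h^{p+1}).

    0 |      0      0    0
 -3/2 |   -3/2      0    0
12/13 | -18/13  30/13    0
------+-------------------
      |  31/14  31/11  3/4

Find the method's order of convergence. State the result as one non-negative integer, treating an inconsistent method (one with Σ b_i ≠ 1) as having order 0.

0

b = (31/14, 31/11, 3/4)
c = (0, -3/2, 12/13)
Ac = (0, 0, -45/13)
Σ b_i: 31/14·1 + 31/11·1 + 3/4·1 = 1781/308 ≠ 1 ⇒ order 0.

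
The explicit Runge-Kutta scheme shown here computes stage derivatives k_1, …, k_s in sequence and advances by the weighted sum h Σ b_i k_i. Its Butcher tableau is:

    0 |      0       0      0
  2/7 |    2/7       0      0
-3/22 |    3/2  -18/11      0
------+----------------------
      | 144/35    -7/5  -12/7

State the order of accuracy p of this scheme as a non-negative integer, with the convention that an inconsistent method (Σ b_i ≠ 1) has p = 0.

b = (144/35, -7/5, -12/7)
c = (0, 2/7, -3/22)
Ac = (0, 0, -36/77)
Σ b_i: 144/35·1 + (-7/5)·1 + (-12/7)·1 = 1 ✓
b·c: (-7/5)·2/7 + (-12/7)·(-3/22) = -64/385 ≠ 1/2 ⇒ order 1.

1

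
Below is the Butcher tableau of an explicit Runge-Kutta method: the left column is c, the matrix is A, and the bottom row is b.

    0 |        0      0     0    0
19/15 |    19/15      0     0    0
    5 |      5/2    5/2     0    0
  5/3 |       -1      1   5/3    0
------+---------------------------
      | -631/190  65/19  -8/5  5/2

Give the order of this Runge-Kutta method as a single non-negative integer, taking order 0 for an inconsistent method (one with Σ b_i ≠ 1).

b = (-631/190, 65/19, -8/5, 5/2)
c = (0, 19/15, 5, 5/3)
Ac = (0, 0, 19/6, 48/5)
Σ b_i: (-631/190)·1 + 65/19·1 + (-8/5)·1 + 5/2·1 = 1 ✓
b·c: 65/19·19/15 + (-8/5)·5 + 5/2·5/3 = 1/2 ✓
b·c²: 65/19·361/225 + (-8/5)·25 + 5/2·25/9 = -827/30 ≠ 1/3 ⇒ order 2.
b·Ac: (-8/5)·19/6 + 5/2·48/5 = 284/15 ≠ 1/6

2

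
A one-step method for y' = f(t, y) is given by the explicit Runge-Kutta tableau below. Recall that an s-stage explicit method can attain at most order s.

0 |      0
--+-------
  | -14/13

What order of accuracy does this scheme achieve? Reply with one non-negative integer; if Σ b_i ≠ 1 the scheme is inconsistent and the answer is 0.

b = (-14/13)
c = (0)
Σ b_i: (-14/13)·1 = -14/13 ≠ 1 ⇒ order 0.

0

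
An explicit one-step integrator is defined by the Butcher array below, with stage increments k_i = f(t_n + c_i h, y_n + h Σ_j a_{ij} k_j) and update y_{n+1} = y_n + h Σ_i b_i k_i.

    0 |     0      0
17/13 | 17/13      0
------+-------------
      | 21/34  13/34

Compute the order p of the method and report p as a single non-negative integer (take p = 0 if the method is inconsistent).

b = (21/34, 13/34)
c = (0, 17/13)
Σ b_i: 21/34·1 + 13/34·1 = 1 ✓
b·c: 13/34·17/13 = 1/2 ✓; 2 stages ⇒ order 2.

2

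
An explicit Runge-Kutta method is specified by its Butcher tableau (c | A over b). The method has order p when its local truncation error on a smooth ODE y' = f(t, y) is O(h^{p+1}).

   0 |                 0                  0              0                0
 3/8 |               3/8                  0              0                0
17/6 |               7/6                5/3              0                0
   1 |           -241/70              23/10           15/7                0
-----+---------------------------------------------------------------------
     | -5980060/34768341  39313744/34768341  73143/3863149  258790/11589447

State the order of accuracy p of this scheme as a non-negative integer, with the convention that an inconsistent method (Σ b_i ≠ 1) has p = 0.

b = (-5980060/34768341, 39313744/34768341, 73143/3863149, 258790/11589447)
c = (0, 3/8, 17/6, 1)
Ac = (0, 0, 5/8, 3883/560)
Σ b_i: (-5980060/34768341)·1 + 39313744/34768341·1 + 73143/3863149·1 + 258790/11589447·1 = 1 ✓
b·c: 39313744/34768341·3/8 + 73143/3863149·17/6 + 258790/11589447·1 = 1/2 ✓
b·c²: 39313744/34768341·9/64 + 73143/3863149·289/36 + 258790/11589447·1 = 1/3 ✓
b·Ac: 73143/3863149·5/8 + 258790/11589447·3883/560 = 1/6 ✓
b·c³: 39313744/34768341·27/512 + 73143/3863149·4913/216 + 258790/11589447·1 = 190107065/370862304 ≠ 1/4 ⇒ order 3.
b·(c∘Ac): 73143/3863149·85/48 + 258790/11589447·3883/560 = 34928057/185431152 ≠ 1/8
b·Ac²: 73143/3863149·15/64 + 258790/11589447·235547/13440 = 220172891/556293456 ≠ 1/12
b·A²c: 258790/11589447·75/56 = 462125/15452596 ≠ 1/24

3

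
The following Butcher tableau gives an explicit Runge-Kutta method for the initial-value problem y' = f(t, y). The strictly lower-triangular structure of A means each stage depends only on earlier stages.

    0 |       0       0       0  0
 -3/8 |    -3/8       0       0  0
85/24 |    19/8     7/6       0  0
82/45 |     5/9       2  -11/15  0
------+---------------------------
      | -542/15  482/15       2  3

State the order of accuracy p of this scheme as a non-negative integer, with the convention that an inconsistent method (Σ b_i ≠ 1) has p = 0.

b = (-542/15, 482/15, 2, 3)
c = (0, -3/8, 85/24, 82/45)
Ac = (0, 0, -7/16, -241/72)
Σ b_i: (-542/15)·1 + 482/15·1 + 2·1 + 3·1 = 1 ✓
b·c: 482/15·(-3/8) + 2·85/24 + 3·82/45 = 1/2 ✓
b·c²: 482/15·9/64 + 2·7225/576 + 3·6724/2025 = 106831/2700 ≠ 1/3 ⇒ order 2.
b·Ac: 2·(-7/16) + 3·(-241/72) = -131/12 ≠ 1/6

2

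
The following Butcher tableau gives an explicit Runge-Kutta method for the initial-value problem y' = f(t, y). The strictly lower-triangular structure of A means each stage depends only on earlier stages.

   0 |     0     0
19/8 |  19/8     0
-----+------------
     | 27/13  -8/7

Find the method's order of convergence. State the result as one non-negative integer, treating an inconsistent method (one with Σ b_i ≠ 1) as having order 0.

b = (27/13, -8/7)
c = (0, 19/8)
Σ b_i: 27/13·1 + (-8/7)·1 = 85/91 ≠ 1 ⇒ order 0.

0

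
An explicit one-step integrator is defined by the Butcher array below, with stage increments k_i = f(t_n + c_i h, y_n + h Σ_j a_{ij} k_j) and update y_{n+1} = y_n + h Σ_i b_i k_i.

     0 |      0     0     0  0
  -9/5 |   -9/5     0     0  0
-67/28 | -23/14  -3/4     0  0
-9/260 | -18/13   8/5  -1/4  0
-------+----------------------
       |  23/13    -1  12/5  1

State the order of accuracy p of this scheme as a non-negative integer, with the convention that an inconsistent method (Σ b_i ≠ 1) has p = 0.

b = (23/13, -1, 12/5, 1)
c = (0, -9/5, -67/28, -9/260)
Ac = (0, 0, 27/20, -6389/2800)
Σ b_i: 23/13·1 + (-1)·1 + 12/5·1 + 1·1 = 271/65 ≠ 1 ⇒ order 0.

0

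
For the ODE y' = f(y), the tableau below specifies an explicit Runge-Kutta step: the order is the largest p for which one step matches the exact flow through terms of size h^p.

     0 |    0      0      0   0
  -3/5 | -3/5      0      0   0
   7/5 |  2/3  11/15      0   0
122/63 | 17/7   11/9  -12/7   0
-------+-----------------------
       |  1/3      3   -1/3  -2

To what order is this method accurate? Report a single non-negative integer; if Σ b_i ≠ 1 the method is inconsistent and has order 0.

1

b = (1/3, 3, -1/3, -2)
c = (0, -3/5, 7/5, 122/63)
Ac = (0, 0, -11/25, -47/15)
Σ b_i: 1/3·1 + 3·1 + (-1/3)·1 + (-2)·1 = 1 ✓
b·c: 3·(-3/5) + (-1/3)·7/5 + (-2)·122/63 = -1934/315 ≠ 1/2 ⇒ order 1.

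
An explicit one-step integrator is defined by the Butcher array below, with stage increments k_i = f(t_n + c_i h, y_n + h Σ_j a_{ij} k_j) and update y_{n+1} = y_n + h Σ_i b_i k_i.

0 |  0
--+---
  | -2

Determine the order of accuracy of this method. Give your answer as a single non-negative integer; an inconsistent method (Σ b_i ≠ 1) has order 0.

b = (-2)
c = (0)
Σ b_i: (-2)·1 = -2 ≠ 1 ⇒ order 0.

0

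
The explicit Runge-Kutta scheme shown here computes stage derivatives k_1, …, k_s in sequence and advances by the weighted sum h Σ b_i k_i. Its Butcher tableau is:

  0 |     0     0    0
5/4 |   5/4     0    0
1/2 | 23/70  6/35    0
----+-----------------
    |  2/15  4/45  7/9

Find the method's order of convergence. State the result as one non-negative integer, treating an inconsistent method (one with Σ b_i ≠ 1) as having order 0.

3

b = (2/15, 4/45, 7/9)
c = (0, 5/4, 1/2)
Ac = (0, 0, 3/14)
Σ b_i: 2/15·1 + 4/45·1 + 7/9·1 = 1 ✓
b·c: 4/45·5/4 + 7/9·1/2 = 1/2 ✓
b·c²: 4/45·25/16 + 7/9·1/4 = 1/3 ✓
b·Ac: 7/9·3/14 = 1/6 ✓; 3 stages ⇒ order 3.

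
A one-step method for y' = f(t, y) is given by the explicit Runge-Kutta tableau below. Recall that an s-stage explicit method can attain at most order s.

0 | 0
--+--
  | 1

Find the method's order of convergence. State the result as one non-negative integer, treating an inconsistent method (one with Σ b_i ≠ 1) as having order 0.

1

b = (1)
c = (0)
Σ b_i: 1·1 = 1 ✓; 1 stage ⇒ order 1.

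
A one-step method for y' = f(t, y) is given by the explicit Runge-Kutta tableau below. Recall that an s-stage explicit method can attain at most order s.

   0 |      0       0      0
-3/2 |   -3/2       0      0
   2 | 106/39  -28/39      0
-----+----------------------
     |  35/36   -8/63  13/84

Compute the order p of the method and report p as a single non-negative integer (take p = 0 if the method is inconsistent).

3

b = (35/36, -8/63, 13/84)
c = (0, -3/2, 2)
Ac = (0, 0, 14/13)
Σ b_i: 35/36·1 + (-8/63)·1 + 13/84·1 = 1 ✓
b·c: (-8/63)·(-3/2) + 13/84·2 = 1/2 ✓
b·c²: (-8/63)·9/4 + 13/84·4 = 1/3 ✓
b·Ac: 13/84·14/13 = 1/6 ✓; 3 stages ⇒ order 3.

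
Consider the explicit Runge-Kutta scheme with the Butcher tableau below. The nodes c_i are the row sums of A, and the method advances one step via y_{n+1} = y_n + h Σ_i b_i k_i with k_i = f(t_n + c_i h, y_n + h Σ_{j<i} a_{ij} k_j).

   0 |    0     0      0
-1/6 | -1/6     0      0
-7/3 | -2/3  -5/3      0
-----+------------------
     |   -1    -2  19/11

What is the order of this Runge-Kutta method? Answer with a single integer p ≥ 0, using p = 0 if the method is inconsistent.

b = (-1, -2, 19/11)
c = (0, -1/6, -7/3)
Ac = (0, 0, 5/18)
Σ b_i: (-1)·1 + (-2)·1 + 19/11·1 = -14/11 ≠ 1 ⇒ order 0.

0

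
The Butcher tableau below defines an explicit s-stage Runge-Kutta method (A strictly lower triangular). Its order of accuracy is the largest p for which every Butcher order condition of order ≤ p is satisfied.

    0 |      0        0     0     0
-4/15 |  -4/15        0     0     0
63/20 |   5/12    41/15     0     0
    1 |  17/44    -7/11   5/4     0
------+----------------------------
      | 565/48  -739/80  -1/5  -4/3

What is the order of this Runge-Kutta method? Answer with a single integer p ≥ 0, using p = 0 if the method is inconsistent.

b = (565/48, -739/80, -1/5, -4/3)
c = (0, -4/15, 63/20, 1)
Ac = (0, 0, -164/225, 10843/2640)
Σ b_i: 565/48·1 + (-739/80)·1 + (-1/5)·1 + (-4/3)·1 = 1 ✓
b·c: (-739/80)·(-4/15) + (-1/5)·63/20 + (-4/3)·1 = 1/2 ✓
b·c²: (-739/80)·16/225 + (-1/5)·3969/400 + (-4/3)·1 = -14309/3600 ≠ 1/3 ⇒ order 2.
b·Ac: (-1/5)·(-164/225) + (-4/3)·10843/2640 = -87953/16500 ≠ 1/6

2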